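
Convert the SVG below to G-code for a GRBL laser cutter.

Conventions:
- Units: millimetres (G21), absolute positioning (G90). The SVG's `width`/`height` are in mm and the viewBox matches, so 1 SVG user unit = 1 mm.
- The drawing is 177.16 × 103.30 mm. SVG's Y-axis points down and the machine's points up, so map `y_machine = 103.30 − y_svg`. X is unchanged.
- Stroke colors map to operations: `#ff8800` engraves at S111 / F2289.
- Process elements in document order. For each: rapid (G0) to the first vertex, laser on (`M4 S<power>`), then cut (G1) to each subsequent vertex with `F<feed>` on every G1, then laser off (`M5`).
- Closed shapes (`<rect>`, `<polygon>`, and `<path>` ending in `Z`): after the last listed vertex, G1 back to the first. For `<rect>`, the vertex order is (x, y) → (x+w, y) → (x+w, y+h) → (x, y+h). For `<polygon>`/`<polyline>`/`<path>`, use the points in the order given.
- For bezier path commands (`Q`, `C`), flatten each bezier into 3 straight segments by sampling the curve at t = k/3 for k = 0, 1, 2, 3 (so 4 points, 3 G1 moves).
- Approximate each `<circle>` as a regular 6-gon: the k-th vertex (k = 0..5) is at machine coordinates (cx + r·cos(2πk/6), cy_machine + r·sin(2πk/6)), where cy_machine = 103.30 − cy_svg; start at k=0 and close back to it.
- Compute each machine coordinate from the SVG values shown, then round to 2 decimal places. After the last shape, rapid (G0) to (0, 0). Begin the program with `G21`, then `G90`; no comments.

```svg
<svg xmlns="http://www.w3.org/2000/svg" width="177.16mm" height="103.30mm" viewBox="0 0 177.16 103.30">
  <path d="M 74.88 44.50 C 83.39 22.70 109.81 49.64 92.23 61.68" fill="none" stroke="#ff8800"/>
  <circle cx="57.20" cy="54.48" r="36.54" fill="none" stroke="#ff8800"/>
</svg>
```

G21
G90
G0 X74.88 Y58.80
M4 S111
G1 X87.07 Y66.71 F2289
G1 X97.44 Y56.27 F2289
G1 X92.23 Y41.62 F2289
M5
G0 X93.74 Y48.82
M4 S111
G1 X75.47 Y80.46 F2289
G1 X38.93 Y80.46 F2289
G1 X20.66 Y48.82 F2289
G1 X38.93 Y17.18 F2289
G1 X75.47 Y17.18 F2289
G1 X93.74 Y48.82 F2289
M5
G0 X0.00 Y0.00

1 u = 1 mm; y_m = 103.30 − y.

[1] `<path>` cubic bezier, #ff8800→engrave S111 F2289: (74.88,58.80) → (87.07,66.71) → (97.44,56.27) → (92.23,41.62)

[2] `<circle>` circle, #ff8800→engrave S111 F2289: (93.74,48.82) → (75.47,80.46) → (38.93,80.46) → (20.66,48.82) → (38.93,17.18) → (75.47,17.18) → (93.74,48.82) (closed)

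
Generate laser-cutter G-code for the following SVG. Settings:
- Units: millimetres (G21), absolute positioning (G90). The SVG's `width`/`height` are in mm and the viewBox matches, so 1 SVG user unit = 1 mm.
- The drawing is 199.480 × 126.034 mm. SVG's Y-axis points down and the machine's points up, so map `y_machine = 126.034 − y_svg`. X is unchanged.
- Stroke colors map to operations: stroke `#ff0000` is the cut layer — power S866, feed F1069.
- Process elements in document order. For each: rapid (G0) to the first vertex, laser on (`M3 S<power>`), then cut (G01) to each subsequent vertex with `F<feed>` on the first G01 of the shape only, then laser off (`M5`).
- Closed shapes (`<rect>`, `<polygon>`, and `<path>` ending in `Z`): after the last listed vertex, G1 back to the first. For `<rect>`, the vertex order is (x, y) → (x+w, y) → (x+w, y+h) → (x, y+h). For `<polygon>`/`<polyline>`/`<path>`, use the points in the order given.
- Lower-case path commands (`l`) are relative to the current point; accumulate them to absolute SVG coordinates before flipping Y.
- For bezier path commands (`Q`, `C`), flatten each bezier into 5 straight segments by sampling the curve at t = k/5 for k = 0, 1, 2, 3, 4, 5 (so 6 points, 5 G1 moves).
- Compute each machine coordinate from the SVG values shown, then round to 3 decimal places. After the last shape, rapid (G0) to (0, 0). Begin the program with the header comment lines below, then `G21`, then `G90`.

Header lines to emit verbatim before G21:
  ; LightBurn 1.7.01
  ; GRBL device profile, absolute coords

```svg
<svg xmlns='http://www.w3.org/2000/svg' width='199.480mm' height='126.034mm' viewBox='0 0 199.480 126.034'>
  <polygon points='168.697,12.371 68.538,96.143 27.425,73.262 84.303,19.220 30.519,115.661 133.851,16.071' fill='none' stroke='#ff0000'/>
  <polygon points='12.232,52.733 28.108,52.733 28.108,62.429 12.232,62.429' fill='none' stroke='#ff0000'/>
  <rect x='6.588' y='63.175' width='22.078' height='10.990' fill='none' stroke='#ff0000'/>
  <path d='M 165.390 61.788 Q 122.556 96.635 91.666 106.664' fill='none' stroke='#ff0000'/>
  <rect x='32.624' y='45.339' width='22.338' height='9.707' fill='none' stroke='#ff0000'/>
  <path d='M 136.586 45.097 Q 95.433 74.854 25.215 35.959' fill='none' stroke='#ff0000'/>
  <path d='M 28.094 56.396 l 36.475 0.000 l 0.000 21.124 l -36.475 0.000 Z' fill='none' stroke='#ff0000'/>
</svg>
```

1 u = 1 mm; y_m = 126.034 − y.

[1] `<polygon>` closed polygon, #ff0000→cut S866 F1069: (168.697,113.663) → (68.538,29.891) → (27.425,52.772) → (84.303,106.814) → (30.519,10.373) → (133.851,109.963) → (168.697,113.663) (closed)

[2] `<polygon>` rectangle, #ff0000→cut S866 F1069: (12.232,73.301) → (28.108,73.301) → (28.108,63.605) → (12.232,63.605) → (12.232,73.301) (closed)

[3] `<rect>` rectangle, #ff0000→cut S866 F1069: (6.588,62.859) → (28.666,62.859) → (28.666,51.869) → (6.588,51.869) → (6.588,62.859) (closed)

[4] `<path>` quadratic bezier, #ff0000→cut S866 F1069: (165.390,64.246) → (148.734,51.300) → (133.034,40.339) → (118.289,31.364) → (104.500,24.374) → (91.666,19.370)

[5] `<rect>` rectangle, #ff0000→cut S866 F1069: (32.624,80.695) → (54.962,80.695) → (54.962,70.988) → (32.624,70.988) → (32.624,80.695) (closed)

[6] `<path>` quadratic bezier, #ff0000→cut S866 F1069: (136.586,80.937) → (118.962,71.780) → (99.013,68.116) → (76.739,69.943) → (52.140,77.263) → (25.215,90.075)

[7] `<path>` rectangle, #ff0000→cut S866 F1069: (28.094,69.638) → (64.569,69.638) → (64.569,48.514) → (28.094,48.514) → (28.094,69.638) (closed)

; LightBurn 1.7.01
; GRBL device profile, absolute coords
G21
G90
G0 X168.697 Y113.663
M3 S866
G01 X68.538 Y29.891 F1069
G01 X27.425 Y52.772
G01 X84.303 Y106.814
G01 X30.519 Y10.373
G01 X133.851 Y109.963
G01 X168.697 Y113.663
M5
G0 X12.232 Y73.301
M3 S866
G01 X28.108 Y73.301 F1069
G01 X28.108 Y63.605
G01 X12.232 Y63.605
G01 X12.232 Y73.301
M5
G0 X6.588 Y62.859
M3 S866
G01 X28.666 Y62.859 F1069
G01 X28.666 Y51.869
G01 X6.588 Y51.869
G01 X6.588 Y62.859
M5
G0 X165.390 Y64.246
M3 S866
G01 X148.734 Y51.300 F1069
G01 X133.034 Y40.339
G01 X118.289 Y31.364
G01 X104.500 Y24.374
G01 X91.666 Y19.370
M5
G0 X32.624 Y80.695
M3 S866
G01 X54.962 Y80.695 F1069
G01 X54.962 Y70.988
G01 X32.624 Y70.988
G01 X32.624 Y80.695
M5
G0 X136.586 Y80.937
M3 S866
G01 X118.962 Y71.780 F1069
G01 X99.013 Y68.116
G01 X76.739 Y69.943
G01 X52.140 Y77.263
G01 X25.215 Y90.075
M5
G0 X28.094 Y69.638
M3 S866
G01 X64.569 Y69.638 F1069
G01 X64.569 Y48.514
G01 X28.094 Y48.514
G01 X28.094 Y69.638
M5
G0 X0.000 Y0.000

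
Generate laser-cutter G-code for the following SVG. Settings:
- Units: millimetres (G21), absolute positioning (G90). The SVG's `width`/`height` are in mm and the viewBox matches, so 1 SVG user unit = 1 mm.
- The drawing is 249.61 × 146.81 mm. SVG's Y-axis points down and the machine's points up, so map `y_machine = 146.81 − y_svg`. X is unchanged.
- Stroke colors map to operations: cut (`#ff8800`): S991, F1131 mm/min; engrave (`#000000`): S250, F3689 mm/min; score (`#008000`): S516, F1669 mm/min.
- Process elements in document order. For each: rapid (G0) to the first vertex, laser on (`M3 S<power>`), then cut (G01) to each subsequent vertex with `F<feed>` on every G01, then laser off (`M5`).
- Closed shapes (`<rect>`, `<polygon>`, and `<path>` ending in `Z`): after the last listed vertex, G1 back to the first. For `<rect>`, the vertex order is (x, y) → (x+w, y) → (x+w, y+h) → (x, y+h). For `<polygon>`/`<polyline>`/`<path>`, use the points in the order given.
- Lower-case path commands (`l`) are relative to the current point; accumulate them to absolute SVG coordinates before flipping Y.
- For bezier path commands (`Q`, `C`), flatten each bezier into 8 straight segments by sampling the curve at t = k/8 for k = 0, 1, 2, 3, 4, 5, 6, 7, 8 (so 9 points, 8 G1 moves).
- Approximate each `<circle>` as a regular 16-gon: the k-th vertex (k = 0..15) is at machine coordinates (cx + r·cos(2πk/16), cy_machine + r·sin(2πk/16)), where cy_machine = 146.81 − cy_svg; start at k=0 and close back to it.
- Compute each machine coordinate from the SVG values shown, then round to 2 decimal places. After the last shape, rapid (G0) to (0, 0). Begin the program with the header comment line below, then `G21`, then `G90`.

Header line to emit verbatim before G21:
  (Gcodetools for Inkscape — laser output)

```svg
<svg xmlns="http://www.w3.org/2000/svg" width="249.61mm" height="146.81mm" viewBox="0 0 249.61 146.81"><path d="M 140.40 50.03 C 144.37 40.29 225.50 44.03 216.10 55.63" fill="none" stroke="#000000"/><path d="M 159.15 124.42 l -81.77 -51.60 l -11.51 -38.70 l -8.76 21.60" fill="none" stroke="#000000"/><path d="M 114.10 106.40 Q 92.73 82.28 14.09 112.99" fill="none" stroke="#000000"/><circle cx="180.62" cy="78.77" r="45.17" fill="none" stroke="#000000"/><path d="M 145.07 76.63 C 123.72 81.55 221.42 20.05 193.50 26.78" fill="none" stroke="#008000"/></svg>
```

viewBox `0 0 249.61 146.81` with mm width/height → 1 unit = 1 mm. Flip: y_m = 146.81 − y_svg.

**Shape 1** — `<path>` cubic bezier, stroke `#000000` → engrave (S250, F3689). Control points (SVG): P0=(140.40,50.03), P1=(144.37,40.29), P2=(225.50,44.03), P3=(216.10,55.63); sampled at t=k/8. Machine vertices: (140.40,96.78) → (145.18,99.81) → (155.22,101.65) → (168.58,102.35) → (183.26,101.98) → (197.33,100.62) → (208.80,98.32) → (215.71,95.15) → (216.10,91.18). Open path.

**Shape 2** — `<path>` open polyline, stroke `#000000` → engrave (S250, F3689). Machine vertices: (159.15,22.39) → (77.38,73.99) → (65.87,112.69) → (57.11,91.09). Open path.

**Shape 3** — `<path>` quadratic bezier, stroke `#000000` → engrave (S250, F3689). Control points (SVG): P0=(114.10,106.40), P1=(92.73,82.28), P2=(14.09,112.99); sampled at t=k/8. Machine vertices: (114.10,40.41) → (107.86,45.58) → (99.84,49.04) → (90.02,50.79) → (78.41,50.82) → (65.02,49.14) → (49.83,45.75) → (32.86,40.64) → (14.09,33.82). Open path.

**Shape 4** — `<circle>` circle, stroke `#000000` → engrave (S250, F3689). Machine vertices: (225.79,68.04) → (222.35,85.33) → (212.56,99.98) → (197.91,109.77) → (180.62,113.21) → (163.33,109.77) → (148.68,99.98) → (138.89,85.33) → (135.45,68.04) → (138.89,50.75) → (148.68,36.10) → (163.33,26.31) → (180.62,22.87) → (197.91,26.31) → (212.56,36.10) → (222.35,50.75) → (225.79,68.04). Closed: final G1 returns to the first vertex.

**Shape 5** — `<path>` cubic bezier, stroke `#008000` → score (S516, F1669). Control points (SVG): P0=(145.07,76.63), P1=(123.72,81.55), P2=(221.42,20.05), P3=(193.50,26.78); sampled at t=k/8. Machine vertices: (145.07,70.18) → (142.17,71.19) → (147.56,76.84) → (158.37,85.57) → (171.75,95.78) → (184.82,105.92) → (194.71,114.39) → (198.56,119.62) → (193.50,120.03). Open path.

(Gcodetools for Inkscape — laser output)
G21
G90
G0 X140.40 Y96.78
M3 S250
G01 X145.18 Y99.81 F3689
G01 X155.22 Y101.65 F3689
G01 X168.58 Y102.35 F3689
G01 X183.26 Y101.98 F3689
G01 X197.33 Y100.62 F3689
G01 X208.80 Y98.32 F3689
G01 X215.71 Y95.15 F3689
G01 X216.10 Y91.18 F3689
M5
G0 X159.15 Y22.39
M3 S250
G01 X77.38 Y73.99 F3689
G01 X65.87 Y112.69 F3689
G01 X57.11 Y91.09 F3689
M5
G0 X114.10 Y40.41
M3 S250
G01 X107.86 Y45.58 F3689
G01 X99.84 Y49.04 F3689
G01 X90.02 Y50.79 F3689
G01 X78.41 Y50.82 F3689
G01 X65.02 Y49.14 F3689
G01 X49.83 Y45.75 F3689
G01 X32.86 Y40.64 F3689
G01 X14.09 Y33.82 F3689
M5
G0 X225.79 Y68.04
M3 S250
G01 X222.35 Y85.33 F3689
G01 X212.56 Y99.98 F3689
G01 X197.91 Y109.77 F3689
G01 X180.62 Y113.21 F3689
G01 X163.33 Y109.77 F3689
G01 X148.68 Y99.98 F3689
G01 X138.89 Y85.33 F3689
G01 X135.45 Y68.04 F3689
G01 X138.89 Y50.75 F3689
G01 X148.68 Y36.10 F3689
G01 X163.33 Y26.31 F3689
G01 X180.62 Y22.87 F3689
G01 X197.91 Y26.31 F3689
G01 X212.56 Y36.10 F3689
G01 X222.35 Y50.75 F3689
G01 X225.79 Y68.04 F3689
M5
G0 X145.07 Y70.18
M3 S516
G01 X142.17 Y71.19 F1669
G01 X147.56 Y76.84 F1669
G01 X158.37 Y85.57 F1669
G01 X171.75 Y95.78 F1669
G01 X184.82 Y105.92 F1669
G01 X194.71 Y114.39 F1669
G01 X198.56 Y119.62 F1669
G01 X193.50 Y120.03 F1669
M5
G0 X0.00 Y0.00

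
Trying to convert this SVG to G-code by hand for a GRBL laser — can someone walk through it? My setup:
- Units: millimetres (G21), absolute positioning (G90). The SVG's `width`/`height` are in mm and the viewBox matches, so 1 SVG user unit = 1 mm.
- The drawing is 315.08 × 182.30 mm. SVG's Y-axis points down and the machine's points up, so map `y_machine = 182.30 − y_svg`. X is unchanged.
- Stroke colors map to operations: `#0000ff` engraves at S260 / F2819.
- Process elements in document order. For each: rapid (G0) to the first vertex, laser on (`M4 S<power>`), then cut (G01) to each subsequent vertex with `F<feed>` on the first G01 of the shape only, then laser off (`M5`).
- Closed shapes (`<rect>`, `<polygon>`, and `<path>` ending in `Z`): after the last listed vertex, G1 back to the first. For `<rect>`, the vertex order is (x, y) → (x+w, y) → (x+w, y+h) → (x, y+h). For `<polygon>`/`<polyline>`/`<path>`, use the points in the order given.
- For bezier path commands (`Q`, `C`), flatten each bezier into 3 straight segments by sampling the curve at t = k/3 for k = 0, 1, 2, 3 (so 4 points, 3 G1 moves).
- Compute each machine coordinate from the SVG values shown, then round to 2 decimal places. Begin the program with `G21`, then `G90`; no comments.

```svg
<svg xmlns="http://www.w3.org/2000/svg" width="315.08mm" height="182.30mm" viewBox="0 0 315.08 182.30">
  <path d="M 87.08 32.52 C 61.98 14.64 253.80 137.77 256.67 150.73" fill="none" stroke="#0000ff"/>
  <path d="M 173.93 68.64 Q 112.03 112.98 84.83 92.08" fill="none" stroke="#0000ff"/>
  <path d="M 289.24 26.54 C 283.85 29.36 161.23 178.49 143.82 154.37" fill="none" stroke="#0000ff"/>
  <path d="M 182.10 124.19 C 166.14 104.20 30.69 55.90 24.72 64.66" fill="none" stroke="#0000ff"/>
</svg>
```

G21
G90
G0 X87.08 Y149.78
M4 S260
G01 X119.25 Y129.96 F2819
G01 X205.85 Y71.95
G01 X256.67 Y31.57
M5
G0 X173.93 Y113.66
M4 S260
G01 X136.52 Y91.35 F2819
G01 X106.82 Y83.54
G01 X84.83 Y90.22
M5
G0 X289.24 Y155.76
M4 S260
G01 X253.01 Y116.01 F2819
G01 X188.06 Y49.72
G01 X143.82 Y27.93
M5
G0 X182.10 Y58.11
M4 S260
G01 X135.53 Y84.37 F2819
G01 X64.63 Y110.54
G01 X24.72 Y117.64
M5

1 u = 1 mm; y_m = 182.30 − y.

[1] `<path>` cubic bezier, #0000ff→engrave S260 F2819: (87.08,149.78) → (119.25,129.96) → (205.85,71.95) → (256.67,31.57)

[2] `<path>` quadratic bezier, #0000ff→engrave S260 F2819: (173.93,113.66) → (136.52,91.35) → (106.82,83.54) → (84.83,90.22)

[3] `<path>` cubic bezier, #0000ff→engrave S260 F2819: (289.24,155.76) → (253.01,116.01) → (188.06,49.72) → (143.82,27.93)

[4] `<path>` cubic bezier, #0000ff→engrave S260 F2819: (182.10,58.11) → (135.53,84.37) → (64.63,110.54) → (24.72,117.64)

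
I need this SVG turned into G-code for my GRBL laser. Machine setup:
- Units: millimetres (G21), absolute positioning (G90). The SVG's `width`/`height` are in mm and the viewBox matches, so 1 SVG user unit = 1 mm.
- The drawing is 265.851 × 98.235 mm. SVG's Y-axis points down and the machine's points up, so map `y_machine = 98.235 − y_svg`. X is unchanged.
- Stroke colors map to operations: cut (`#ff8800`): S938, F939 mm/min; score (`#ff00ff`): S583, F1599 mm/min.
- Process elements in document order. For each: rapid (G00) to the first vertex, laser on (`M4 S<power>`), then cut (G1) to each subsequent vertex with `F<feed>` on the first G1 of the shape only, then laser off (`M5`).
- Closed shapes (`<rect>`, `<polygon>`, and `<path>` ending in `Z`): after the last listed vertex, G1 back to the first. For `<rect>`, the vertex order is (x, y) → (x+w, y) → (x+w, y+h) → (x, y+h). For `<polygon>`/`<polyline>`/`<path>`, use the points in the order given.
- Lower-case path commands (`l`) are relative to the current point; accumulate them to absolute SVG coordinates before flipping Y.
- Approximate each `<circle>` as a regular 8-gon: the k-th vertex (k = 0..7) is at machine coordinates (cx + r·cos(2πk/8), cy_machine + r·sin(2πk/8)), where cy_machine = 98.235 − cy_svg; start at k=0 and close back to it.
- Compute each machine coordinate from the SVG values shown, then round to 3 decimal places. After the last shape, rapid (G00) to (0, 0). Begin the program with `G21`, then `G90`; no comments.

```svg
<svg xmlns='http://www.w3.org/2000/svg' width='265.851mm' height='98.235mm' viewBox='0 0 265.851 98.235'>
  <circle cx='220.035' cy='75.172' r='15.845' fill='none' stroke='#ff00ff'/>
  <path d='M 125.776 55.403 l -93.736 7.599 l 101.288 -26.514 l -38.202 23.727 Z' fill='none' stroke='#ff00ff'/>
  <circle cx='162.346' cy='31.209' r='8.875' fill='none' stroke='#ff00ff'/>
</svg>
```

G21
G90
G00 X235.880 Y23.063
M4 S583
G1 X231.239 Y34.267 F1599
G1 X220.035 Y38.908
G1 X208.831 Y34.267
G1 X204.190 Y23.063
G1 X208.831 Y11.859
G1 X220.035 Y7.218
G1 X231.239 Y11.859
G1 X235.880 Y23.063
M5
G00 X125.776 Y42.832
M4 S583
G1 X32.040 Y35.233 F1599
G1 X133.328 Y61.747
G1 X95.126 Y38.020
G1 X125.776 Y42.832
M5
G00 X171.221 Y67.026
M4 S583
G1 X168.622 Y73.302 F1599
G1 X162.346 Y75.901
G1 X156.070 Y73.302
G1 X153.471 Y67.026
G1 X156.070 Y60.750
G1 X162.346 Y58.151
G1 X168.622 Y60.750
G1 X171.221 Y67.026
M5
G00 X0.000 Y0.000

Since the viewBox matches the mm dimensions, user units are millimetres directly. The only transform is the Y-flip y_m = 98.235 − y_svg.

Shape 1 is a circle drawn with `<circle>`. Its stroke #ff00ff means score at S583, F1599. After flipping Y the toolpath is (235.880,23.063) → (231.239,34.267) → (220.035,38.908) → (208.831,34.267) → (204.190,23.063) → (208.831,11.859) → (220.035,7.218) → (231.239,11.859) → (235.880,23.063), returning to the start.

Shape 2 is a closed polygon drawn with `<path>`. Its stroke #ff00ff means score at S583, F1599. After flipping Y the toolpath is (125.776,42.832) → (32.040,35.233) → (133.328,61.747) → (95.126,38.020) → (125.776,42.832), returning to the start.

Shape 3 is a circle drawn with `<circle>`. Its stroke #ff00ff means score at S583, F1599. After flipping Y the toolpath is (171.221,67.026) → (168.622,73.302) → (162.346,75.901) → (156.070,73.302) → (153.471,67.026) → (156.070,60.750) → (162.346,58.151) → (168.622,60.750) → (171.221,67.026), returning to the start.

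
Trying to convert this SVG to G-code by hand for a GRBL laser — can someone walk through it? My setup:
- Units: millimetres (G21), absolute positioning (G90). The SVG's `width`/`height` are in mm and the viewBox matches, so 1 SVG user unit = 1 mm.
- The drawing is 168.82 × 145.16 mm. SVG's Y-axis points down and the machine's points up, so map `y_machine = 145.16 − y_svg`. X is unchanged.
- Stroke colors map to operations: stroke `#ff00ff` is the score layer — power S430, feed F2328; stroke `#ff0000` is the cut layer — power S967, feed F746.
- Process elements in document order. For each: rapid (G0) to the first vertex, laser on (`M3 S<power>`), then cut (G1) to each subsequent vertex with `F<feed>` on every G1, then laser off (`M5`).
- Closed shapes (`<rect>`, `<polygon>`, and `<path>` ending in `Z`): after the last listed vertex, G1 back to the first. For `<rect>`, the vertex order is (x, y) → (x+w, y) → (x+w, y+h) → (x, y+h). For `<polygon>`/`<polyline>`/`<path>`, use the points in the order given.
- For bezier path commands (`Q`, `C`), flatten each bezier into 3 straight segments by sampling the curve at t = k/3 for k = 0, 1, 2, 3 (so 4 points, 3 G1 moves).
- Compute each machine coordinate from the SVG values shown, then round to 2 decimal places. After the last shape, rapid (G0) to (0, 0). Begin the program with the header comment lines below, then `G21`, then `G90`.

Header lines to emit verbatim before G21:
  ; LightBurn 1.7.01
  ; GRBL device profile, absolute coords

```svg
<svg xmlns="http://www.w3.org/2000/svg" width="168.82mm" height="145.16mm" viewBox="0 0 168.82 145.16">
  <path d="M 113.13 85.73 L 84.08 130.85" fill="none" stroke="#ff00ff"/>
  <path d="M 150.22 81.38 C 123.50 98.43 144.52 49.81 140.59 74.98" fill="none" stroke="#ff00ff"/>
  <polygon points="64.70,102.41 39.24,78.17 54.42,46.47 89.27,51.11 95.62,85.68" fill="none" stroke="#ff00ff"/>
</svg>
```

viewBox `0 0 168.82 145.16` with mm width/height → 1 unit = 1 mm. Flip: y_m = 145.16 − y_svg.

**Shape 1** — `<path>` line segment, stroke `#ff00ff` → score (S430, F2328). Machine vertices: (113.13,59.43) → (84.08,14.31). Open path.

**Shape 2** — `<path>` cubic bezier, stroke `#ff00ff` → score (S430, F2328). Control points (SVG): P0=(150.22,81.38), P1=(123.50,98.43), P2=(144.52,49.81), P3=(140.59,74.98); sampled at t=k/3. Machine vertices: (150.22,63.78) → (136.72,63.45) → (138.90,75.92) → (140.59,70.18). Open path.

**Shape 3** — `<polygon>` regular polygon, stroke `#ff00ff` → score (S430, F2328). Machine vertices: (64.70,42.75) → (39.24,66.99) → (54.42,98.69) → (89.27,94.05) → (95.62,59.48) → (64.70,42.75). Closed: final G1 returns to the first vertex.

; LightBurn 1.7.01
; GRBL device profile, absolute coords
G21
G90
G0 X113.13 Y59.43
M3 S430
G1 X84.08 Y14.31 F2328
M5
G0 X150.22 Y63.78
M3 S430
G1 X136.72 Y63.45 F2328
G1 X138.90 Y75.92 F2328
G1 X140.59 Y70.18 F2328
M5
G0 X64.70 Y42.75
M3 S430
G1 X39.24 Y66.99 F2328
G1 X54.42 Y98.69 F2328
G1 X89.27 Y94.05 F2328
G1 X95.62 Y59.48 F2328
G1 X64.70 Y42.75 F2328
M5
G0 X0.00 Y0.00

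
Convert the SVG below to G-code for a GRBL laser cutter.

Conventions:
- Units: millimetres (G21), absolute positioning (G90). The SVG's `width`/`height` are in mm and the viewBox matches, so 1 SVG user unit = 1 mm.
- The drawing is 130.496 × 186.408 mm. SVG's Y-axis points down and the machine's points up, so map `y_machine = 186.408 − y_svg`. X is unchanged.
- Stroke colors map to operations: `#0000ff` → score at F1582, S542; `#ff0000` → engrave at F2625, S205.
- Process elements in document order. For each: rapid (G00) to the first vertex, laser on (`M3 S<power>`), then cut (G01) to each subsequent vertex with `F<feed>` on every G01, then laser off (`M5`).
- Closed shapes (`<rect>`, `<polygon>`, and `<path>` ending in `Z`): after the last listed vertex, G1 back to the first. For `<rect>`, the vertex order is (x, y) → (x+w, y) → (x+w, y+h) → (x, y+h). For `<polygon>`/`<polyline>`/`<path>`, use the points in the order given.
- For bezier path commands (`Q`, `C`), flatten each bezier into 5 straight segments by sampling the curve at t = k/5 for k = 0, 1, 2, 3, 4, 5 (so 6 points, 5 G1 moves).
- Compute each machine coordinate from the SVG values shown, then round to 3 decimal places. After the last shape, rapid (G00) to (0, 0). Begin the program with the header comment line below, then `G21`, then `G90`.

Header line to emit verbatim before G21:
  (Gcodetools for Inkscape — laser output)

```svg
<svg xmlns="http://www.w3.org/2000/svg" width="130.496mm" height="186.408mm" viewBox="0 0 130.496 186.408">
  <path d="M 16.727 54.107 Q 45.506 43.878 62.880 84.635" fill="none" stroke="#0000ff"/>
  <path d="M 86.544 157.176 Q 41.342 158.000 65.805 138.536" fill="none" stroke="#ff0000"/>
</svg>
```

(Gcodetools for Inkscape — laser output)
G21
G90
G00 X16.727 Y132.301
M3 S542
G01 X27.782 Y134.353 F1582
G01 X37.925 Y132.326 F1582
G01 X47.156 Y126.221 F1582
G01 X55.474 Y116.036 F1582
G01 X62.880 Y101.773 F1582
M5
G00 X86.544 Y29.232
M3 S205
G01 X71.250 Y29.714 F2625
G01 X61.529 Y31.819 F2625
G01 X57.381 Y35.547 F2625
G01 X58.806 Y40.898 F2625
G01 X65.805 Y47.872 F2625
M5
G00 X0.000 Y0.000

1 u = 1 mm; y_m = 186.408 − y.

[1] `<path>` quadratic bezier, #0000ff→score S542 F1582: (16.727,132.301) → (27.782,134.353) → (37.925,132.326) → (47.156,126.221) → (55.474,116.036) → (62.880,101.773)

[2] `<path>` quadratic bezier, #ff0000→engrave S205 F2625: (86.544,29.232) → (71.250,29.714) → (61.529,31.819) → (57.381,35.547) → (58.806,40.898) → (65.805,47.872)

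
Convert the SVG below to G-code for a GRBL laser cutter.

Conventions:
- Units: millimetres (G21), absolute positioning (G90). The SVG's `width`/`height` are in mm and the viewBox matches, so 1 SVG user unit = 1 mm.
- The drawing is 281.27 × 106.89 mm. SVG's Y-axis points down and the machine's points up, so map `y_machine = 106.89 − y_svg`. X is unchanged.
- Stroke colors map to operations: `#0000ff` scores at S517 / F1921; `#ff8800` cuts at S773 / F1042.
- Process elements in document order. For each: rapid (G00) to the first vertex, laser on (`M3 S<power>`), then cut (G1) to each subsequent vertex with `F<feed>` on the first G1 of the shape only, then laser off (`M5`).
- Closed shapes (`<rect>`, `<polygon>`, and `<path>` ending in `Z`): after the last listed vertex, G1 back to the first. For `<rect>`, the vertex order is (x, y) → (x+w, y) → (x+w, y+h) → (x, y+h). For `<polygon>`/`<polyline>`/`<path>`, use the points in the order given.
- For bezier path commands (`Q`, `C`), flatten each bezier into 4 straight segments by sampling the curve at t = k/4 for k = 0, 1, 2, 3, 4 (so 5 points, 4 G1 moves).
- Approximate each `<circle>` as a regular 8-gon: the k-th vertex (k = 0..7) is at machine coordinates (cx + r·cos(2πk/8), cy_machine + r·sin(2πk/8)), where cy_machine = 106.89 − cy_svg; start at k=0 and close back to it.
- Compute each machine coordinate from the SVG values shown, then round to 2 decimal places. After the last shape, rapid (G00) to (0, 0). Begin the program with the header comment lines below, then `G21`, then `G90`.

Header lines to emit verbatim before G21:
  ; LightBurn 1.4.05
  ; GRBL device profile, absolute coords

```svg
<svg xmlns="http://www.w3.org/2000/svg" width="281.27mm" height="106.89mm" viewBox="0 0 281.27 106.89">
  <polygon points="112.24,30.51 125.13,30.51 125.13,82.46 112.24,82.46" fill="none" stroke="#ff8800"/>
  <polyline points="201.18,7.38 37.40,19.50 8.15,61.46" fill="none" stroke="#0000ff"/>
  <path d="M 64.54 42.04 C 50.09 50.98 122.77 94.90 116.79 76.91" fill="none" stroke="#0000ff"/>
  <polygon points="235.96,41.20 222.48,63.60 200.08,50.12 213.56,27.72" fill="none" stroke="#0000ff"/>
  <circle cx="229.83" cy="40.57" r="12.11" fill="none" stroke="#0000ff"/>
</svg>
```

; LightBurn 1.4.05
; GRBL device profile, absolute coords
G21
G90
G00 X112.24 Y76.38
M3 S773
G1 X125.13 Y76.38 F1042
G1 X125.13 Y24.43
G1 X112.24 Y24.43
G1 X112.24 Y76.38
M5
G00 X201.18 Y99.51
M3 S517
G1 X37.40 Y87.39 F1921
G1 X8.15 Y45.43
M5
G00 X64.54 Y64.85
M3 S517
G1 X67.45 Y53.10 F1921
G1 X87.49 Y37.32
G1 X109.12 Y26.58
G1 X116.79 Y29.98
M5
G00 X235.96 Y65.69
M3 S517
G1 X222.48 Y43.29 F1921
G1 X200.08 Y56.77
G1 X213.56 Y79.17
G1 X235.96 Y65.69
M5
G00 X241.94 Y66.32
M3 S517
G1 X238.39 Y74.88 F1921
G1 X229.83 Y78.43
G1 X221.27 Y74.88
G1 X217.72 Y66.32
G1 X221.27 Y57.76
G1 X229.83 Y54.21
G1 X238.39 Y57.76
G1 X241.94 Y66.32
M5
G00 X0.00 Y0.00

Since the viewBox matches the mm dimensions, user units are millimetres directly. The only transform is the Y-flip y_m = 106.89 − y_svg.

Shape 1 is a rectangle drawn with `<polygon>`. Its stroke #ff8800 means cut at S773, F1042. After flipping Y the toolpath is (112.24,76.38) → (125.13,76.38) → (125.13,24.43) → (112.24,24.43) → (112.24,76.38), returning to the start.

Shape 2 is a open polyline drawn with `<polyline>`. Its stroke #0000ff means score at S517, F1921. After flipping Y the toolpath is (201.18,99.51) → (37.40,87.39) → (8.15,45.43).

Shape 3 is a cubic bezier drawn with `<path>`. Its stroke #0000ff means score at S517, F1921. After flipping Y the toolpath is (64.54,64.85) → (67.45,53.10) → (87.49,37.32) → (109.12,26.58) → (116.79,29.98).

Shape 4 is a regular polygon drawn with `<polygon>`. Its stroke #0000ff means score at S517, F1921. After flipping Y the toolpath is (235.96,65.69) → (222.48,43.29) → (200.08,56.77) → (213.56,79.17) → (235.96,65.69), returning to the start.

Shape 5 is a circle drawn with `<circle>`. Its stroke #0000ff means score at S517, F1921. After flipping Y the toolpath is (241.94,66.32) → (238.39,74.88) → (229.83,78.43) → (221.27,74.88) → (217.72,66.32) → (221.27,57.76) → (229.83,54.21) → (238.39,57.76) → (241.94,66.32), returning to the start.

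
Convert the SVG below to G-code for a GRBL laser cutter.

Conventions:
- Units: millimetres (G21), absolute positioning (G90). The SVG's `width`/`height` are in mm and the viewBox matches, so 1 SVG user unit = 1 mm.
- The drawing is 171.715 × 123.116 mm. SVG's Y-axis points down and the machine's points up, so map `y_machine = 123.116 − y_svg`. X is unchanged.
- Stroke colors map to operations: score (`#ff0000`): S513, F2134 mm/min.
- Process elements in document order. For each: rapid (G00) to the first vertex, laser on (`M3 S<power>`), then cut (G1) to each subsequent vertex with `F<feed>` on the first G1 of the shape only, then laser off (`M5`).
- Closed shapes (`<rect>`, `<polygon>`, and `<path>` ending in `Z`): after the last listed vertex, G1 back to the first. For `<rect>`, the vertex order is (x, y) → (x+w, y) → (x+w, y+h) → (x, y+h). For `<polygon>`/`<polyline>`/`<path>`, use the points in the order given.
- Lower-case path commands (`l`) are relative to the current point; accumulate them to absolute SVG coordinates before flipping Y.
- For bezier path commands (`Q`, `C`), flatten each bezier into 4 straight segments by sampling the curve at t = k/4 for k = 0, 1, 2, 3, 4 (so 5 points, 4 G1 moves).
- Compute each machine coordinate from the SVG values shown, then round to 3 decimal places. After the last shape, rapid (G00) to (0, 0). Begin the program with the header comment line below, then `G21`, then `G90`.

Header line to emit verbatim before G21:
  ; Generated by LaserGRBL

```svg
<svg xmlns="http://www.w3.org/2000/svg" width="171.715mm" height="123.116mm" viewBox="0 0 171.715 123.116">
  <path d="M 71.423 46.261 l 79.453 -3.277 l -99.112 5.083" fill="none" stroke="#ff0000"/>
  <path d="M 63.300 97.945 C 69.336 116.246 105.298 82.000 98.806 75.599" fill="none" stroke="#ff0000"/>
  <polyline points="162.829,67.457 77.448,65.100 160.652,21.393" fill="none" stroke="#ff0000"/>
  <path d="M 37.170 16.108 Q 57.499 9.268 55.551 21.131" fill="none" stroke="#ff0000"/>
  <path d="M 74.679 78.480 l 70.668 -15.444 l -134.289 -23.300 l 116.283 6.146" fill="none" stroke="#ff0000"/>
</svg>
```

; Generated by LaserGRBL
G21
G90
G00 X71.423 Y76.855
M3 S513
G1 X150.876 Y80.132 F2134
G1 X51.764 Y75.049
M5
G00 X63.300 Y25.171
M3 S513
G1 X72.307 Y20.042 F2134
G1 X85.751 Y27.081
G1 X96.846 Y38.751
G1 X98.806 Y47.517
M5
G00 X162.829 Y55.659
M3 S513
G1 X77.448 Y58.016 F2134
G1 X160.652 Y101.723
M5
G00 X37.170 Y107.008
M3 S513
G1 X45.942 Y109.259 F2134
G1 X51.930 Y109.172
G1 X55.133 Y106.748
G1 X55.551 Y101.985
M5
G00 X74.679 Y44.636
M3 S513
G1 X145.347 Y60.080 F2134
G1 X11.058 Y83.380
G1 X127.341 Y77.234
M5
G00 X0.000 Y0.000

Since the viewBox matches the mm dimensions, user units are millimetres directly. The only transform is the Y-flip y_m = 123.116 − y_svg.

Shape 1 is a open polyline drawn with `<path>`. Its stroke #ff0000 means score at S513, F2134. After flipping Y the toolpath is (71.423,76.855) → (150.876,80.132) → (51.764,75.049).

Shape 2 is a cubic bezier drawn with `<path>`. Its stroke #ff0000 means score at S513, F2134. After flipping Y the toolpath is (63.300,25.171) → (72.307,20.042) → (85.751,27.081) → (96.846,38.751) → (98.806,47.517).

Shape 3 is a open polyline drawn with `<polyline>`. Its stroke #ff0000 means score at S513, F2134. After flipping Y the toolpath is (162.829,55.659) → (77.448,58.016) → (160.652,101.723).

Shape 4 is a quadratic bezier drawn with `<path>`. Its stroke #ff0000 means score at S513, F2134. After flipping Y the toolpath is (37.170,107.008) → (45.942,109.259) → (51.930,109.172) → (55.133,106.748) → (55.551,101.985).

Shape 5 is a open polyline drawn with `<path>`. Its stroke #ff0000 means score at S513, F2134. After flipping Y the toolpath is (74.679,44.636) → (145.347,60.080) → (11.058,83.380) → (127.341,77.234).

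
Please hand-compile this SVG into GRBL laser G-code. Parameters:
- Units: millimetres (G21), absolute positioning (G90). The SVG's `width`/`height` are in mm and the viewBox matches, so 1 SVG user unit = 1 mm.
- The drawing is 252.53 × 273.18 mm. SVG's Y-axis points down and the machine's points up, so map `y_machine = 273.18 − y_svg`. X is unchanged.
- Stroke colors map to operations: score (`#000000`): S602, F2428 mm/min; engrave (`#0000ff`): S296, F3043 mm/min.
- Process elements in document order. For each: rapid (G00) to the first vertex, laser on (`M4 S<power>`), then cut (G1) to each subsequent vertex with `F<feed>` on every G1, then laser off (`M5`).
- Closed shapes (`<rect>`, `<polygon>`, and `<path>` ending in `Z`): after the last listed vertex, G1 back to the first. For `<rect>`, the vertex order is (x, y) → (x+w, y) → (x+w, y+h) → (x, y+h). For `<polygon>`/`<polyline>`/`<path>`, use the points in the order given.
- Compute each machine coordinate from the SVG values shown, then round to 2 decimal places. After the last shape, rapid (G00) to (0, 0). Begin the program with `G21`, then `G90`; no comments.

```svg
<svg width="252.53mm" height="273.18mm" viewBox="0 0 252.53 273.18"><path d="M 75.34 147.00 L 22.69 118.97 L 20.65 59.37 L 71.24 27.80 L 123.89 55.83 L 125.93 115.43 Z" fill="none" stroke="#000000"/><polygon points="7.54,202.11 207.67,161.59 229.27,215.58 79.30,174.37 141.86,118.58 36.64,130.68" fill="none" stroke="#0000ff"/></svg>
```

1 u = 1 mm; y_m = 273.18 − y.

[1] `<path>` regular polygon, #000000→score S602 F2428: (75.34,126.18) → (22.69,154.21) → (20.65,213.81) → (71.24,245.38) → (123.89,217.35) → (125.93,157.75) → (75.34,126.18) (closed)

[2] `<polygon>` closed polygon, #0000ff→engrave S296 F3043: (7.54,71.07) → (207.67,111.59) → (229.27,57.60) → (79.30,98.81) → (141.86,154.60) → (36.64,142.50) → (7.54,71.07) (closed)

G21
G90
G00 X75.34 Y126.18
M4 S602
G1 X22.69 Y154.21 F2428
G1 X20.65 Y213.81 F2428
G1 X71.24 Y245.38 F2428
G1 X123.89 Y217.35 F2428
G1 X125.93 Y157.75 F2428
G1 X75.34 Y126.18 F2428
M5
G00 X7.54 Y71.07
M4 S296
G1 X207.67 Y111.59 F3043
G1 X229.27 Y57.60 F3043
G1 X79.30 Y98.81 F3043
G1 X141.86 Y154.60 F3043
G1 X36.64 Y142.50 F3043
G1 X7.54 Y71.07 F3043
M5
G00 X0.00 Y0.00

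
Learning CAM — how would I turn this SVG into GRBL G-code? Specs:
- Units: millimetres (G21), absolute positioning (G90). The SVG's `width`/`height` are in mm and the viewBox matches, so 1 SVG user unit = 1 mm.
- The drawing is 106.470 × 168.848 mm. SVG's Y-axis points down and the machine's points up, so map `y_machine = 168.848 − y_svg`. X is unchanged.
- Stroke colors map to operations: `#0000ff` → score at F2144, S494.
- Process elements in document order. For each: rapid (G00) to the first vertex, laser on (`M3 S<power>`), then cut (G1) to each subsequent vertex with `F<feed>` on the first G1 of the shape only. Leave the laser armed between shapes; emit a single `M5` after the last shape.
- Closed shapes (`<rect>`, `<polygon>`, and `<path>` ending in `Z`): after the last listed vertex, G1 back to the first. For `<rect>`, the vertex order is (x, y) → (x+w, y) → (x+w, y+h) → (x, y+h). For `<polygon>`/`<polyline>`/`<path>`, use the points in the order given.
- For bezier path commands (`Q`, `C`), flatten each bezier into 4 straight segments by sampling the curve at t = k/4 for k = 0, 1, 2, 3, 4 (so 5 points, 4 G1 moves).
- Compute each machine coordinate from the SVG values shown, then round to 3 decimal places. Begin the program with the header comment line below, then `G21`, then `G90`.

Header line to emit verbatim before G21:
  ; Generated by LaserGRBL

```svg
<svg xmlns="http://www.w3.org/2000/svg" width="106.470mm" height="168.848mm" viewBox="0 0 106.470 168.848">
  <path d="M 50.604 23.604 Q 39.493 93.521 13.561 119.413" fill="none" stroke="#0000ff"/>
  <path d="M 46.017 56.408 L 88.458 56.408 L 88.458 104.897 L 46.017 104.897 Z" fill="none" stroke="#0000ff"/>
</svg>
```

Since the viewBox matches the mm dimensions, user units are millimetres directly. The only transform is the Y-flip y_m = 168.848 − y_svg.

Shape 1 is a quadratic bezier drawn with `<path>`. Its stroke #0000ff means score at S494, F2144. After flipping Y the toolpath is (50.604,145.244) → (44.122,113.037) → (35.788,86.333) → (25.601,65.133) → (13.561,49.435).

Shape 2 is a rectangle drawn with `<path>`. Its stroke #0000ff means score at S494, F2144. After flipping Y the toolpath is (46.017,112.440) → (88.458,112.440) → (88.458,63.951) → (46.017,63.951) → (46.017,112.440), returning to the start.

; Generated by LaserGRBL
G21
G90
G00 X50.604 Y145.244
M3 S494
G1 X44.122 Y113.037 F2144
G1 X35.788 Y86.333
G1 X25.601 Y65.133
G1 X13.561 Y49.435
G00 X46.017 Y112.440
M3 S494
G1 X88.458 Y112.440 F2144
G1 X88.458 Y63.951
G1 X46.017 Y63.951
G1 X46.017 Y112.440
M5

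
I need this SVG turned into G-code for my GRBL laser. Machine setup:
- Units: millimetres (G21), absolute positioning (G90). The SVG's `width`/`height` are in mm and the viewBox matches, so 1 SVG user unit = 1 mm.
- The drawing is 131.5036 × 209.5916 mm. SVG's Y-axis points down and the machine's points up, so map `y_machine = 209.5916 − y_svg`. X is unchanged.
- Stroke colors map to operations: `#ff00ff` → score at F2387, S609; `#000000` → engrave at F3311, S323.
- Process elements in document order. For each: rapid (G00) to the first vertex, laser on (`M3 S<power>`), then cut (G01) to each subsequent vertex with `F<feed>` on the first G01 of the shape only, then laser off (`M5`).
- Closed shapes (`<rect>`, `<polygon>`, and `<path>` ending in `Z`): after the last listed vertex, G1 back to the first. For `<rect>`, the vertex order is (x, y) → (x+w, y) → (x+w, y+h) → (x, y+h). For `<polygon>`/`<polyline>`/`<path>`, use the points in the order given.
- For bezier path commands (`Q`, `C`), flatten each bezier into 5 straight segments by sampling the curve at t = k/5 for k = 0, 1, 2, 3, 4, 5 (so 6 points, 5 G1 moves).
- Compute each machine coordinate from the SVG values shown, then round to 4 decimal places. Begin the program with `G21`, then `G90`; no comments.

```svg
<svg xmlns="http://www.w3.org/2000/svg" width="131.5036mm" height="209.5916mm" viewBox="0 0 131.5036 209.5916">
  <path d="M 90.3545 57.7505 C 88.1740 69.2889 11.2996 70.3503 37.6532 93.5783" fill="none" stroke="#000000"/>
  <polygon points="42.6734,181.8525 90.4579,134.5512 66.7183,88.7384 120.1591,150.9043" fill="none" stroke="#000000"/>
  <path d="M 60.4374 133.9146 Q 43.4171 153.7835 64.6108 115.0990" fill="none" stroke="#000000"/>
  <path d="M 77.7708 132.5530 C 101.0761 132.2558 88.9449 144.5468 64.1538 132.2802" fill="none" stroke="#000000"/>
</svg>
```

G21
G90
G00 X90.3545 Y151.8411
M3 S323
G01 X81.5063 Y145.9142 F3311
G01 X63.2718 Y140.9348
G01 X44.1913 Y135.3361
G01 X32.8050 Y127.5513
G01 X37.6532 Y116.0133
M5
G00 X42.6734 Y27.7391
M3 S323
G01 X90.4579 Y75.0404 F3311
G01 X66.7183 Y120.8532
G01 X120.1591 Y58.6873
G01 X42.6734 Y27.7391
M5
G00 X60.4374 Y75.6770
M3 S323
G01 X55.1578 Y70.0716 F3311
G01 X52.9354 Y69.1504
G01 X53.7701 Y72.9135
G01 X57.6619 Y81.3609
G01 X64.6108 Y94.4926
M5
G00 X77.7708 Y77.0386
M3 S323
G01 X87.6838 Y76.0035 F3311
G01 X90.1853 Y73.7302
G01 X86.3687 Y72.0018
G01 X77.3271 Y72.6012
G01 X64.1538 Y77.3114
M5

Since the viewBox matches the mm dimensions, user units are millimetres directly. The only transform is the Y-flip y_m = 209.5916 − y_svg.

Shape 1 is a cubic bezier drawn with `<path>`. Its stroke #000000 means engrave at S323, F3311. After flipping Y the toolpath is (90.3545,151.8411) → (81.5063,145.9142) → (63.2718,140.9348) → (44.1913,135.3361) → (32.8050,127.5513) → (37.6532,116.0133).

Shape 2 is a closed polygon drawn with `<polygon>`. Its stroke #000000 means engrave at S323, F3311. After flipping Y the toolpath is (42.6734,27.7391) → (90.4579,75.0404) → (66.7183,120.8532) → (120.1591,58.6873) → (42.6734,27.7391), returning to the start.

Shape 3 is a quadratic bezier drawn with `<path>`. Its stroke #000000 means engrave at S323, F3311. After flipping Y the toolpath is (60.4374,75.6770) → (55.1578,70.0716) → (52.9354,69.1504) → (53.7701,72.9135) → (57.6619,81.3609) → (64.6108,94.4926).

Shape 4 is a cubic bezier drawn with `<path>`. Its stroke #000000 means engrave at S323, F3311. After flipping Y the toolpath is (77.7708,77.0386) → (87.6838,76.0035) → (90.1853,73.7302) → (86.3687,72.0018) → (77.3271,72.6012) → (64.1538,77.3114).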